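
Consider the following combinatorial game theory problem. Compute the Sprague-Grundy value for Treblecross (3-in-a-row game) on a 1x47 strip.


Treblecross: place X on empty cells; 3-in-a-row wins.
Playing within two cells of an existing X lets the opponent win at once, so sensible play treats the cells i-2..i+2 around each X as dead. The player left with no safe cell loses, so this is a normal-play take-away game on strips of safe cells.
Placing X at cell i (0-indexed) of a strip of k safe cells leaves independent strips of sizes max(0, i-2) and max(0, k-i-3). Hence G(k) = mex{ G(max(0,i-2)) XOR G(max(0,k-i-3)) : 0 <= i < k }, with G(0) = 0.
G(1): splits (0,0):0^0=0 -> mex({0}) = 1
G(2): splits (0,0):0^0=0 -> mex({0}) = 1
G(3): splits (0,0):0^0=0 -> mex({0}) = 1
G(4): splits (0,1):0^1=1 (0,0):0^0=0 -> mex({0, 1}) = 2
G(5): splits (0,2):0^1=1 (0,1):0^1=1 (0,0):0^0=0 -> mex({0, 1}) = 2
G(6) = mex({1}) = 0
G(7) = mex({0, 1, 2}) = 3
G(8) = mex({0, 1, 2}) = 3
G(9) = mex({0, 2}) = 1
G(10) = mex({0, 2, 3}) = 1
G(11) = mex({0, 3}) = 1
G(12) = mex({1, 3}) = 0
G(13) = mex({0, 1, 2, 3}) = 4
G(14) = mex({0, 1, 2}) = 3
G(15) = mex({0, 1, 2}) = 3
G(16) = mex({0, 1, 2, 4}) = 3
G(17) = mex({0, 1, 3, 4}) = 2
G(18) = mex({0, 1, 3, 4}) = 2
G(19) = mex({0, 1, 3, 5}) = 2
G(20) = mex({0, 1, 2, 3, 5}) = 4
G(21) = mex({0, 1, 2, 3, 5}) = 4
G(22) = mex({1, 2, 6}) = 0
G(23) = mex({0, 1, 2, 3, 4, 6}) = 5
G(24) = mex({0, 1, 2, 3, 4}) = 5
G(25) = mex({0, 1, 3, 4, 7}) = 2
G(26) = mex({0, 1, 3, 4, 5, 7}) = 2
G(27) = mex({0, 1, 3, 5}) = 2
G(28) = mex({0, 1, 2, 5}) = 3
G(29) = mex({0, 1, 2, 4, 5, 6}) = 3
G(30) = mex({1, 2, 4, 6}) = 0
G(31) = mex({0, 1, 2, 3, 4, 6}) = 5
G(32) = mex({1, 2, 3, 4, 7}) = 0
G(33) = mex({0, 3, 7}) = 1
G(34) = mex({0, 2, 3, 5, 7}) = 1
G(35) = mex({0, 2, 3, 5, 6}) = 1
G(36) = mex({0, 1, 2, 5, 6}) = 3
G(37) = mex({0, 1, 2, 4, 5, 6}) = 3
G(38) = mex({0, 1, 2, 4}) = 3
G(39) = mex({0, 1, 2, 3, 4, 7}) = 5
G(40) = mex({0, 1, 2, 3, 4, 5, 7}) = 6
G(41) = mex({0, 1, 2, 3, 5, 7}) = 4
G(42) = mex({0, 1, 2, 3, 5, 6, 7}) = 4
G(43) = mex({0, 2, 3, 5, 6}) = 1
G(44) = mex({1, 2, 3, 4, 5, 6}) = 0
G(45) = mex({0, 1, 2, 3, 4, 6, 7}) = 5
G(46) = mex({0, 1, 2, 3, 4, 7}) = 5
G(47) = mex({0, 1, 2, 3, 4, 5, 7}) = 6
Therefore G(47) = 6.

6


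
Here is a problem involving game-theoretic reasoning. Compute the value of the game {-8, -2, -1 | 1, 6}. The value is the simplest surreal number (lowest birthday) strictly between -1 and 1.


Left options: {-8, -2, -1}, max = -1
Right options: {1, 6}, min = 1
All options are numbers and max(Left) < min(Right), so by the simplicity theorem the value is the simplest (earliest-born) number strictly between -1 and 1.
The only integer strictly between -1 and 1 is 0.
No non-integer in the interval can be simpler: if x is a non-integer in the interval, then floor(x) or ceil(x) also lies in the interval (the interval contains an integer), and both are proper prefixes of x's sign expansion, i.e. born earlier. So the game value is 0.
Game value = 0

0


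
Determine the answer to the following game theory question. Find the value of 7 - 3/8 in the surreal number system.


x = 7, y = 3/8
Converting to common denominator: 8
x = 56/8, y = 3/8
x - y = 7 - 3/8 = 53/8

53/8


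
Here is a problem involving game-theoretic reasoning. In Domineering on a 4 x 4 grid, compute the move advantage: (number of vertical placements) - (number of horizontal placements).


Board is 4 x 4 (rows x cols).
Left (vertical) placements: (rows-1) * cols = 3 * 4 = 12
Right (horizontal) placements: rows * (cols-1) = 4 * 3 = 12
Advantage = Left - Right = 12 - 12 = 0

0


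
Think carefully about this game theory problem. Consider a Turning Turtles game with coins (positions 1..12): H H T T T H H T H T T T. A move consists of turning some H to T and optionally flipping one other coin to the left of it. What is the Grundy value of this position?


Coins: H H T T T H H T H T T T
Key fact: a single head at position k behaves exactly like a Nim heap of size k (turning it to T and optionally flipping a coin at j < k corresponds to moving the heap from k to j, or to 0), and heads combine as a disjunctive sum (two heads at the same place would cancel, matching j XOR j = 0). So the Nim-value is the XOR of the 1-indexed positions of the heads.
Face-up positions (1-indexed): [1, 2, 6, 7, 9]
XOR 0 with 1: 0 XOR 1 = 1
XOR 1 with 2: 1 XOR 2 = 3
XOR 3 with 6: 3 XOR 6 = 5
XOR 5 with 7: 5 XOR 7 = 2
XOR 2 with 9: 2 XOR 9 = 11
Nim-value = 11

11


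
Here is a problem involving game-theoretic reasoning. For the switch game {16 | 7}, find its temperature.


The game is {16 | 7}, a switch {a | b} with numbers a > b.
Cooling {a | b} by t gives {a - t | b + t}, which stops being hot when a - t = b + t, i.e. at t = (a - b)/2. So the temperature of a switch is (a - b)/2.
Temperature = (Left option - Right option) / 2
= (16 - (7)) / 2
= 9 / 2
= 9/2

9/2


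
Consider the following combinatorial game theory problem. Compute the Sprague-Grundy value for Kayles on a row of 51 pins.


Kayles: a move removes 1 or 2 adjacent pins from a contiguous row.
Removing pins from a row of k leaves two independent rows (a, b) with a + b = k - 1 (one pin) or a + b = k - 2 (two pins); an end removal gives a = 0.
By Sprague-Grundy, G(k) = mex{ G(a) XOR G(b) } over all these splits. G(0) = 0.
G(1): splits (0,0):0^0=0 -> mex({0}) = 1
G(2): splits (0,1):0^1=1 (0,0):0^0=0 -> mex({0, 1}) = 2
G(3): splits (0,2):0^2=2 (1,1):1^1=0 (0,1):0^1=1 -> mex({0, 1, 2}) = 3
G(4): splits (0,3):0^3=3 (1,2):1^2=3 (0,2):0^2=2 (1,1):1^1=0 -> mex({0, 2, 3}) = 1
G(5): splits (0,4):0^1=1 (1,3):1^3=2 (2,2):2^2=0 (0,3):0^3=3 (1,2):1^2=3 -> mex({0, 1, 2, 3}) = 4
G(6) = mex({0, 1, 2, 4}) = 3
G(7) = mex({0, 1, 3, 4, 5}) = 2
G(8) = mex({0, 2, 3, 5, 6}) = 1
G(9) = mex({0, 1, 2, 3, 6, 7}) = 4
G(10) = mex({0, 1, 3, 4, 5, 7}) = 2
G(11) = mex({0, 1, 2, 3, 4, 5}) = 6
G(12) = mex({0, 1, 2, 3, 5, 6, 7}) = 4
G(13) = mex({0, 2, 3, 4, 6, 7}) = 1
G(14) = mex({0, 1, 4, 5, 6, 7}) = 2
G(15) = mex({0, 1, 2, 3, 4, 5, 6}) = 7
G(16) = mex({0, 2, 3, 5, 6, 7}) = 1
G(17) = mex({0, 1, 2, 3, 5, 6, 7}) = 4
G(18) = mex({0, 1, 2, 4, 5, 6}) = 3
G(19) = mex({0, 1, 3, 4, 5, 7}) = 2
G(20) = mex({0, 2, 3, 4, 5, 6, 7}) = 1
G(21) = mex({0, 1, 2, 3, 5, 6, 7}) = 4
G(22) = mex({0, 1, 2, 3, 4, 5, 7}) = 6
G(23) = mex({0, 1, 2, 3, 4, 5, 6}) = 7
G(24) = mex({0, 1, 2, 3, 5, 6, 7}) = 4
G(25) = mex({0, 2, 3, 4, 6, 7}) = 1
G(26) = mex({0, 1, 3, 4, 5, 6, 7}) = 2
G(27) = mex({0, 1, 2, 3, 4, 5, 6, 7}) = 8
G(28) = mex({0, 1, 2, 3, 4, 6, 7, 8}) = 5
G(29) = mex({0, 1, 2, 3, 5, 6, 7, 8, 9}) = 4
G(30) = mex({0, 1, 2, 3, 4, 5, 6, 9, 10}) = 7
G(31) = mex({0, 1, 3, 4, 5, 7, 10, 11}) = 2
G(32) = mex({0, 2, 3, 4, 5, 6, 7, 9, 11}) = 1
G(33) = mex({0, 1, 2, 3, 4, 5, 6, 7, 9, 12}) = 8
G(34) = mex({0, 1, 2, 3, 4, 5, 7, 8, 11, 12}) = 6
G(35) = mex({0, 1, 2, 3, 4, 5, 6, 8, 9, 10, 11}) = 7
G(36) = mex({0, 1, 2, 3, 5, 6, 7, 9, 10}) = 4
G(37) = mex({0, 2, 3, 4, 6, 7, 9, 10, 11, 12}) = 1
G(38) = mex({0, 1, 3, 4, 5, 6, 7, 9, 10, 11, 12}) = 2
G(39) = mex({0, 1, 2, 4, 5, 6, 7, 9, 10, 12, 14}) = 3
G(40) = mex({0, 2, 3, 4, 6, 7, 11, 12, 14}) = 1
G(41) = mex({0, 1, 2, 3, 5, 6, 7, 9, 10, 11, 12}) = 4
G(42) = mex({0, 1, 2, 3, 4, 5, 6, 9, 10}) = 7
G(43) = mex({0, 1, 3, 4, 5, 7, 9, 10, 12, 15}) = 2
G(44) = mex({0, 2, 3, 4, 5, 6, 7, 9, 10, 12, 15}) = 1
G(45) = mex({0, 1, 2, 3, 4, 5, 6, 7, 9, 10, 12, 14}) = 8
G(46) = mex({0, 1, 3, 4, 5, 7, 8, 11, 12, 14}) = 2
G(47) = mex({0, 1, 2, 3, 4, 5, 6, 8, 9, 10, 11, 12}) = 7
G(48) = mex({0, 1, 2, 3, 5, 6, 7, 9, 10}) = 4
G(49) = mex({0, 2, 3, 4, 6, 7, 9, 10, 11, 12, 15}) = 1
G(50) = mex({0, 1, 4, 5, 6, 7, 9, 11, 12, 14, 15}) = 2
G(51) = mex({0, 1, 2, 3, 4, 5, 6, 7, 9, 12, 14, 15}) = 8
Therefore G(51) = 8.

8


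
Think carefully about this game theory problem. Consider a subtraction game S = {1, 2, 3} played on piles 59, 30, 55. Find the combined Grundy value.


Subtraction set: {1, 2, 3}
For this subtraction set, G(n) = n mod 4 (period = max + 1 = 4).
Pile 1 (size 59): G(59) = 59 mod 4 = 3
Pile 2 (size 30): G(30) = 30 mod 4 = 2
Pile 3 (size 55): G(55) = 55 mod 4 = 3
Total Grundy value = XOR of all: 3 XOR 2 XOR 3 = 2

2


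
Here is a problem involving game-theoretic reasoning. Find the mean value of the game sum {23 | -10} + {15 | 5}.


G1 = {23 | -10}, G2 = {15 | 5}
Each is a switch {a | b} with numbers a > b; its mean value is (a + b)/2, and mean value is additive over game sums: m(G1 + G2) = m(G1) + m(G2).
Mean of G1 = (23 + (-10))/2 = 13/2 = 13/2
Mean of G2 = (15 + (5))/2 = 20/2 = 10
Mean of G1 + G2 = 13/2 + 10 = 33/2

33/2


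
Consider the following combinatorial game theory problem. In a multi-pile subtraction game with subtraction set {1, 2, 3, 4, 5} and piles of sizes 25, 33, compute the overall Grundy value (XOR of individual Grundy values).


Subtraction set: {1, 2, 3, 4, 5}
For this subtraction set, G(n) = n mod 6 (period = max + 1 = 6).
Pile 1 (size 25): G(25) = 25 mod 6 = 1
Pile 2 (size 33): G(33) = 33 mod 6 = 3
Total Grundy value = XOR of all: 1 XOR 3 = 2

2


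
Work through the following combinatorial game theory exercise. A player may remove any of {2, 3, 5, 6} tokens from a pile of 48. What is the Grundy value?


The subtraction set is S = {2, 3, 5, 6}.
G(k) = mex{ G(k - s) : s in S, s <= k }. We compute iteratively: G(0) = 0.
G(1) = mex({}) = 0
G(2) = mex({0}) = 1
G(3) = mex({0}) = 1
G(4) = mex({0, 1}) = 2
G(5) = mex({0, 1}) = 2
G(6) = mex({0, 1, 2}) = 3
G(7) = mex({0, 1, 2}) = 3
G(8) = mex({1, 2, 3}) = 0
G(9) = mex({1, 2, 3}) = 0
G(10) = mex({0, 2, 3}) = 1
G(11) = mex({0, 2, 3}) = 1
G(12) = mex({0, 1, 3}) = 2
G(13) = mex({0, 1, 3}) = 2
Observe that G(8)..G(13) = 0, 0, 1, 1, 2, 2 repeats G(0)..G(5) = 0, 0, 1, 1, 2, 2.
For k >= max(S) = 6, G(k) is determined by the previous 6 values G(k-6)..G(k-1); a window of 6 consecutive values has recurred shifted by 8, so by induction G(k + 8) = G(k) for all k >= 0: the sequence is periodic from the start with period 8.
One period: G(0..7) = 0, 0, 1, 1, 2, 2, 3, 3.
48 mod 8 = 0, so G(48) = G(0) = 0.

0


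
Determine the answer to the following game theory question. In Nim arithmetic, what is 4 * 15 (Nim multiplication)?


Nim multiplication is bilinear over XOR: (u XOR v) * w = (u*w) XOR (v*w).
So we split each operand into its bit components and XOR the pairwise Nim products.
4 = 4 (as XOR of powers of 2).
15 = 1 + 2 + 4 + 8 (as XOR of powers of 2).
Using the standard Nim-product table on single bits:
  2*2 = 3,   2*4 = 8,   2*8 = 12,
  4*4 = 6,   4*8 = 11,  8*8 = 13,
and  1*x = x (identity), k*l = l*k (commutative).
Pairwise Nim products:
  4 * 1 = 4
  4 * 2 = 8
  4 * 4 = 6
  4 * 8 = 11
XOR them: 4 XOR 8 XOR 6 XOR 11 = 1.
Result: 4 * 15 = 1 (in Nim).

1


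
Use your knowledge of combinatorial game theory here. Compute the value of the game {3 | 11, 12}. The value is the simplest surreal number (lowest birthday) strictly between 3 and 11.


Left options: {3}, max = 3
Right options: {11, 12}, min = 11
All options are numbers and max(Left) < min(Right), so by the simplicity theorem the value is the simplest (earliest-born) number strictly between 3 and 11.
Integers 4 through 10 all lie strictly between 3 and 11.
Among integers, the simplest (lowest birthday = smallest |n|; 0 is born on day 0, +-n on day n) is 4.
No non-integer in the interval can be simpler: if x is a non-integer in the interval, then floor(x) or ceil(x) also lies in the interval (the interval contains an integer), and both are proper prefixes of x's sign expansion, i.e. born earlier. So the game value is 4.
Game value = 4

4


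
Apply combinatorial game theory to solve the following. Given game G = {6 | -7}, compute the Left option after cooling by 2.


Original game: {6 | -7} (a switch {a | b} with a > b).
Cooling by t (for t below the temperature (a - b)/2 = 13/2) taxes each move by t: {a | b} cooled by t is {a - t | b + t}.
Cooling amount: t = 2
Cooled Left option: 6 - 2 = 4
Cooled Right option: -7 + 2 = -5
Cooled game: {4 | -5}
Left option = 4

4


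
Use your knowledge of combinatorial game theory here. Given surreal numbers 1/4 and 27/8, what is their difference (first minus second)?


x = 1/4, y = 27/8
Converting to common denominator: 8
x = 2/8, y = 27/8
x - y = 1/4 - 27/8 = -25/8

-25/8


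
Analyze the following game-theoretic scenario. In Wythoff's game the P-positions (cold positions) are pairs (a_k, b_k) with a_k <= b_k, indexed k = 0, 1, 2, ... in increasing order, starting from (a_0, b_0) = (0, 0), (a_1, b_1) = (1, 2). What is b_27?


By Wythoff's theorem, a_k = floor(k * phi) and b_k = floor(k * phi^2) = a_k + k, where phi = (1 + sqrt(5))/2 is the golden ratio.
phi = (1 + sqrt(5))/2 = 1.618034
phi^2 = phi + 1 = 2.618034
k = 27
k * phi^2 = 27 * 2.618034 = 70.686918
b_27 = floor(k * phi^2) = 70 (check: a_27 + k = 43 + 27 = 70)

70


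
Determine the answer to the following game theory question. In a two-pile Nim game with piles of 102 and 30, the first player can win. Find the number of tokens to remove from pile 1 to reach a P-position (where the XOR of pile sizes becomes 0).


Piles: 102 and 30
Current XOR: 102 XOR 30 = 120 (non-zero, so this is an N-position).
To make the XOR zero, we need to find a move that balances the piles.
For pile 1 (size 102): target = 102 XOR 120 = 30
We reduce pile 1 from 102 to 30.
Tokens removed: 102 - 30 = 72
Verification: 30 XOR 30 = 0

72


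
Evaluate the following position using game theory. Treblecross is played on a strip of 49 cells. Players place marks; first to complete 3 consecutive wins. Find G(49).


Treblecross: place X on empty cells; 3-in-a-row wins.
Playing within two cells of an existing X lets the opponent win at once, so sensible play treats the cells i-2..i+2 around each X as dead. The player left with no safe cell loses, so this is a normal-play take-away game on strips of safe cells.
Placing X at cell i (0-indexed) of a strip of k safe cells leaves independent strips of sizes max(0, i-2) and max(0, k-i-3). Hence G(k) = mex{ G(max(0,i-2)) XOR G(max(0,k-i-3)) : 0 <= i < k }, with G(0) = 0.
G(1): splits (0,0):0^0=0 -> mex({0}) = 1
G(2): splits (0,0):0^0=0 -> mex({0}) = 1
G(3): splits (0,0):0^0=0 -> mex({0}) = 1
G(4): splits (0,1):0^1=1 (0,0):0^0=0 -> mex({0, 1}) = 2
G(5): splits (0,2):0^1=1 (0,1):0^1=1 (0,0):0^0=0 -> mex({0, 1}) = 2
G(6) = mex({1}) = 0
G(7) = mex({0, 1, 2}) = 3
G(8) = mex({0, 1, 2}) = 3
G(9) = mex({0, 2}) = 1
G(10) = mex({0, 2, 3}) = 1
G(11) = mex({0, 3}) = 1
G(12) = mex({1, 3}) = 0
G(13) = mex({0, 1, 2, 3}) = 4
G(14) = mex({0, 1, 2}) = 3
G(15) = mex({0, 1, 2}) = 3
G(16) = mex({0, 1, 2, 4}) = 3
G(17) = mex({0, 1, 3, 4}) = 2
G(18) = mex({0, 1, 3, 4}) = 2
G(19) = mex({0, 1, 3, 5}) = 2
G(20) = mex({0, 1, 2, 3, 5}) = 4
G(21) = mex({0, 1, 2, 3, 5}) = 4
G(22) = mex({1, 2, 6}) = 0
G(23) = mex({0, 1, 2, 3, 4, 6}) = 5
G(24) = mex({0, 1, 2, 3, 4}) = 5
G(25) = mex({0, 1, 3, 4, 7}) = 2
G(26) = mex({0, 1, 3, 4, 5, 7}) = 2
G(27) = mex({0, 1, 3, 5}) = 2
G(28) = mex({0, 1, 2, 5}) = 3
G(29) = mex({0, 1, 2, 4, 5, 6}) = 3
G(30) = mex({1, 2, 4, 6}) = 0
G(31) = mex({0, 1, 2, 3, 4, 6}) = 5
G(32) = mex({1, 2, 3, 4, 7}) = 0
G(33) = mex({0, 3, 7}) = 1
G(34) = mex({0, 2, 3, 5, 7}) = 1
G(35) = mex({0, 2, 3, 5, 6}) = 1
G(36) = mex({0, 1, 2, 5, 6}) = 3
G(37) = mex({0, 1, 2, 4, 5, 6}) = 3
G(38) = mex({0, 1, 2, 4}) = 3
G(39) = mex({0, 1, 2, 3, 4, 7}) = 5
G(40) = mex({0, 1, 2, 3, 4, 5, 7}) = 6
G(41) = mex({0, 1, 2, 3, 5, 7}) = 4
G(42) = mex({0, 1, 2, 3, 5, 6, 7}) = 4
G(43) = mex({0, 2, 3, 5, 6}) = 1
G(44) = mex({1, 2, 3, 4, 5, 6}) = 0
G(45) = mex({0, 1, 2, 3, 4, 6, 7}) = 5
G(46) = mex({0, 1, 2, 3, 4, 7}) = 5
G(47) = mex({0, 1, 2, 3, 4, 5, 7}) = 6
G(48) = mex({0, 1, 2, 3, 4, 5, 7}) = 6
G(49) = mex({0, 1, 3, 4, 5, 7}) = 2
Therefore G(49) = 2.

2


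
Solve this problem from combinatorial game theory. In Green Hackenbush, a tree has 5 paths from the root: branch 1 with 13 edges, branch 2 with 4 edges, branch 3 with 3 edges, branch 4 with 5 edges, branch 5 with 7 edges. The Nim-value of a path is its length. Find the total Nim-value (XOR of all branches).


The tree has 5 branches from the ground vertex.
In Green Hackenbush, the Nim-value of a simple path of length k is k.
Branch 1: length 13, Nim-value = 13
Branch 2: length 4, Nim-value = 4
Branch 3: length 3, Nim-value = 3
Branch 4: length 5, Nim-value = 5
Branch 5: length 7, Nim-value = 7
Total Nim-value = XOR of all branch values:
0 XOR 13 = 13
13 XOR 4 = 9
9 XOR 3 = 10
10 XOR 5 = 15
15 XOR 7 = 8
Nim-value of the tree = 8

8


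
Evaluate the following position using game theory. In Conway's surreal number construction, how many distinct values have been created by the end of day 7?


Day 0: {|} = 0 is born. Count = 1.
Day n: the number of surreal numbers born by day n is 2^(n+1) - 1.
By day 0: 2^1 - 1 = 1
By day 1: 2^2 - 1 = 3
By day 2: 2^3 - 1 = 7
By day 3: 2^4 - 1 = 15
By day 4: 2^5 - 1 = 31
By day 5: 2^6 - 1 = 63
By day 6: 2^7 - 1 = 127
By day 7: 2^8 - 1 = 255
By day 7: 255 surreal numbers.

255


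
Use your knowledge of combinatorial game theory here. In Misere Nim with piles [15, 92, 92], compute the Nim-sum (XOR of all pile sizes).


We need the XOR (exclusive or) of all pile sizes.
After XOR-ing pile 1 (size 15): 0 XOR 15 = 15
After XOR-ing pile 2 (size 92): 15 XOR 92 = 83
After XOR-ing pile 3 (size 92): 83 XOR 92 = 15
The Nim-value of this position is 15.

15


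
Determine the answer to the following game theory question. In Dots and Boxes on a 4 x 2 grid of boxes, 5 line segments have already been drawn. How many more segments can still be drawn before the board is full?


Grid: 4 x 2 boxes, i.e. 5 rows and 3 columns of dots.
Horizontal edges: (rows + 1) * cols = 5 * 2 = 10
Vertical edges: rows * (cols + 1) = 4 * 3 = 12
Total edges: 10 + 12 = 22
Edges drawn: 5
Remaining: 22 - 5 = 17

17


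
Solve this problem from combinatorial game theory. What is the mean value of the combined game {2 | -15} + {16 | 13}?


G1 = {2 | -15}, G2 = {16 | 13}
Each is a switch {a | b} with numbers a > b; its mean value is (a + b)/2, and mean value is additive over game sums: m(G1 + G2) = m(G1) + m(G2).
Mean of G1 = (2 + (-15))/2 = -13/2 = -13/2
Mean of G2 = (16 + (13))/2 = 29/2 = 29/2
Mean of G1 + G2 = -13/2 + 29/2 = 8

8


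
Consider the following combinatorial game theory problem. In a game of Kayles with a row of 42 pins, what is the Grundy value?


Kayles: a move removes 1 or 2 adjacent pins from a contiguous row.
Removing pins from a row of k leaves two independent rows (a, b) with a + b = k - 1 (one pin) or a + b = k - 2 (two pins); an end removal gives a = 0.
By Sprague-Grundy, G(k) = mex{ G(a) XOR G(b) } over all these splits. G(0) = 0.
G(1): splits (0,0):0^0=0 -> mex({0}) = 1
G(2): splits (0,1):0^1=1 (0,0):0^0=0 -> mex({0, 1}) = 2
G(3): splits (0,2):0^2=2 (1,1):1^1=0 (0,1):0^1=1 -> mex({0, 1, 2}) = 3
G(4): splits (0,3):0^3=3 (1,2):1^2=3 (0,2):0^2=2 (1,1):1^1=0 -> mex({0, 2, 3}) = 1
G(5): splits (0,4):0^1=1 (1,3):1^3=2 (2,2):2^2=0 (0,3):0^3=3 (1,2):1^2=3 -> mex({0, 1, 2, 3}) = 4
G(6) = mex({0, 1, 2, 4}) = 3
G(7) = mex({0, 1, 3, 4, 5}) = 2
G(8) = mex({0, 2, 3, 5, 6}) = 1
G(9) = mex({0, 1, 2, 3, 6, 7}) = 4
G(10) = mex({0, 1, 3, 4, 5, 7}) = 2
G(11) = mex({0, 1, 2, 3, 4, 5}) = 6
G(12) = mex({0, 1, 2, 3, 5, 6, 7}) = 4
G(13) = mex({0, 2, 3, 4, 6, 7}) = 1
G(14) = mex({0, 1, 4, 5, 6, 7}) = 2
G(15) = mex({0, 1, 2, 3, 4, 5, 6}) = 7
G(16) = mex({0, 2, 3, 5, 6, 7}) = 1
G(17) = mex({0, 1, 2, 3, 5, 6, 7}) = 4
G(18) = mex({0, 1, 2, 4, 5, 6}) = 3
G(19) = mex({0, 1, 3, 4, 5, 7}) = 2
G(20) = mex({0, 2, 3, 4, 5, 6, 7}) = 1
G(21) = mex({0, 1, 2, 3, 5, 6, 7}) = 4
G(22) = mex({0, 1, 2, 3, 4, 5, 7}) = 6
G(23) = mex({0, 1, 2, 3, 4, 5, 6}) = 7
G(24) = mex({0, 1, 2, 3, 5, 6, 7}) = 4
G(25) = mex({0, 2, 3, 4, 6, 7}) = 1
G(26) = mex({0, 1, 3, 4, 5, 6, 7}) = 2
G(27) = mex({0, 1, 2, 3, 4, 5, 6, 7}) = 8
G(28) = mex({0, 1, 2, 3, 4, 6, 7, 8}) = 5
G(29) = mex({0, 1, 2, 3, 5, 6, 7, 8, 9}) = 4
G(30) = mex({0, 1, 2, 3, 4, 5, 6, 9, 10}) = 7
G(31) = mex({0, 1, 3, 4, 5, 7, 10, 11}) = 2
G(32) = mex({0, 2, 3, 4, 5, 6, 7, 9, 11}) = 1
G(33) = mex({0, 1, 2, 3, 4, 5, 6, 7, 9, 12}) = 8
G(34) = mex({0, 1, 2, 3, 4, 5, 7, 8, 11, 12}) = 6
G(35) = mex({0, 1, 2, 3, 4, 5, 6, 8, 9, 10, 11}) = 7
G(36) = mex({0, 1, 2, 3, 5, 6, 7, 9, 10}) = 4
G(37) = mex({0, 2, 3, 4, 6, 7, 9, 10, 11, 12}) = 1
G(38) = mex({0, 1, 3, 4, 5, 6, 7, 9, 10, 11, 12}) = 2
G(39) = mex({0, 1, 2, 4, 5, 6, 7, 9, 10, 12, 14}) = 3
G(40) = mex({0, 2, 3, 4, 6, 7, 11, 12, 14}) = 1
G(41) = mex({0, 1, 2, 3, 5, 6, 7, 9, 10, 11, 12}) = 4
G(42) = mex({0, 1, 2, 3, 4, 5, 6, 9, 10}) = 7
Therefore G(42) = 7.

7


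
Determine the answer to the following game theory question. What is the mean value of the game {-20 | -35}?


Game = {-20 | -35}, a switch {a | b} with numbers a > b.
Its thermograph has left wall a - t and right wall b + t, which meet at t = (a - b)/2, where both equal (a + b)/2. So the mast (mean value) is at (a + b)/2.
Mean = (-20 + (-35))/2 = -55/2 = -55/2

-55/2


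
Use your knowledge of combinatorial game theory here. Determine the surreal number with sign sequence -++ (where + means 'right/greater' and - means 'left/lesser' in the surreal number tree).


Sign expansion: -++
Rule: track bounds (lo, hi), initially (-inf, +inf). On '+', the current value becomes lo and we move to the simplest number in (value, hi): value + 1 if hi = +inf, otherwise the midpoint (value + hi)/2. On '-', the current value becomes hi and we move to value - 1 if lo = -inf, otherwise the midpoint (lo + value)/2.
Start at 0.
Step 1: sign = -, move left. Bounds: (-inf, 0). Value = -1
Step 2: sign = +, move right. Bounds: (-1, 0). Value = -1/2
Step 3: sign = +, move right. Bounds: (-1/2, 0). Value = -1/4
The surreal number with sign expansion -++ is -1/4.

-1/4


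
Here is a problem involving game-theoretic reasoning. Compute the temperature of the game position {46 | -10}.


The game is {46 | -10}, a switch {a | b} with numbers a > b.
Cooling {a | b} by t gives {a - t | b + t}, which stops being hot when a - t = b + t, i.e. at t = (a - b)/2. So the temperature of a switch is (a - b)/2.
Temperature = (Left option - Right option) / 2
= (46 - (-10)) / 2
= 56 / 2
= 28

28


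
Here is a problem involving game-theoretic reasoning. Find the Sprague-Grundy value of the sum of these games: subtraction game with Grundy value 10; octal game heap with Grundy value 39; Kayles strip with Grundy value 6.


By the Sprague-Grundy theorem, the Grundy value of a sum of games is the XOR of individual Grundy values.
subtraction game: Grundy value = 10. Running XOR: 0 XOR 10 = 10
octal game heap: Grundy value = 39. Running XOR: 10 XOR 39 = 45
Kayles strip: Grundy value = 6. Running XOR: 45 XOR 6 = 43
The combined Grundy value is 43.

43


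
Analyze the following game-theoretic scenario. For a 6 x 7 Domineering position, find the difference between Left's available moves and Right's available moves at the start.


Board is 6 x 7 (rows x cols).
Left (vertical) placements: (rows-1) * cols = 5 * 7 = 35
Right (horizontal) placements: rows * (cols-1) = 6 * 6 = 36
Advantage = Left - Right = 35 - 36 = -1

-1


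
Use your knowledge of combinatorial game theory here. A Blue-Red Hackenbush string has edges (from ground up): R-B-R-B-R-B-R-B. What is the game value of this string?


Edges (from ground): R-B-R-B-R-B-R-B
By Berlekamp's sign-expansion rule, a Blue-Red Hackenbush stalk has the value of the surreal number whose sign sequence is the edge sequence with B -> + and R -> -.
Sign sequence: -+-+-+-+
Trace the sign expansion in the surreal number tree, starting from 0:
Edge 1: R (sign -) -> bounds (-inf, 0), value = -1
Edge 2: B (sign +) -> bounds (-1, 0), value = -1/2
Edge 3: R (sign -) -> bounds (-1, -1/2), value = -3/4
Edge 4: B (sign +) -> bounds (-3/4, -1/2), value = -5/8
Edge 5: R (sign -) -> bounds (-3/4, -5/8), value = -11/16
Edge 6: B (sign +) -> bounds (-11/16, -5/8), value = -21/32
Edge 7: R (sign -) -> bounds (-11/16, -21/32), value = -43/64
Edge 8: B (sign +) -> bounds (-43/64, -21/32), value = -85/128
Game value = -85/128

-85/128


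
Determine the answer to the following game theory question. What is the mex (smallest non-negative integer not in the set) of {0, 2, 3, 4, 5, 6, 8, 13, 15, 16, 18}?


Set = {0, 2, 3, 4, 5, 6, 8, 13, 15, 16, 18}
0 is in the set.
1 is NOT in the set. This is the mex.
mex = 1

1


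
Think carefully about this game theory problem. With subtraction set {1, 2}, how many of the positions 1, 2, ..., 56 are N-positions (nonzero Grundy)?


Subtraction set S = {1, 2}, so G(n) = n mod 3.
G(n) = 0 when n is a multiple of 3.
Multiples of 3 in [1, 56]: 18
N-positions (nonzero Grundy) = 56 - 18 = 38

38


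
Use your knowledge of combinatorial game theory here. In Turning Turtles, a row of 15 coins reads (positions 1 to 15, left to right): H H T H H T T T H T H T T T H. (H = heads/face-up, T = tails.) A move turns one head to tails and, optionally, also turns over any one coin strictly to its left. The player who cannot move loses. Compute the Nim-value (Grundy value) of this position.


Coins: H H T H H T T T H T H T T T H
Key fact: a single head at position k behaves exactly like a Nim heap of size k (turning it to T and optionally flipping a coin at j < k corresponds to moving the heap from k to j, or to 0), and heads combine as a disjunctive sum (two heads at the same place would cancel, matching j XOR j = 0). So the Nim-value is the XOR of the 1-indexed positions of the heads.
Face-up positions (1-indexed): [1, 2, 4, 5, 9, 11, 15]
XOR 0 with 1: 0 XOR 1 = 1
XOR 1 with 2: 1 XOR 2 = 3
XOR 3 with 4: 3 XOR 4 = 7
XOR 7 with 5: 7 XOR 5 = 2
XOR 2 with 9: 2 XOR 9 = 11
XOR 11 with 11: 11 XOR 11 = 0
XOR 0 with 15: 0 XOR 15 = 15
Nim-value = 15

15


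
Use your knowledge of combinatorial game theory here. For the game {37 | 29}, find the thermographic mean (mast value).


Game = {37 | 29}, a switch {a | b} with numbers a > b.
Its thermograph has left wall a - t and right wall b + t, which meet at t = (a - b)/2, where both equal (a + b)/2. So the mast (mean value) is at (a + b)/2.
Mean = (37 + (29))/2 = 66/2 = 33

33


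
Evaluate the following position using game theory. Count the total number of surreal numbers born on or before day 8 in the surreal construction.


Day 0: {|} = 0 is born. Count = 1.
Day n: the number of surreal numbers born by day n is 2^(n+1) - 1.
By day 0: 2^1 - 1 = 1
By day 1: 2^2 - 1 = 3
By day 2: 2^3 - 1 = 7
By day 3: 2^4 - 1 = 15
By day 4: 2^5 - 1 = 31
By day 5: 2^6 - 1 = 63
By day 6: 2^7 - 1 = 127
By day 7: 2^8 - 1 = 255
By day 8: 2^9 - 1 = 511
By day 8: 511 surreal numbers.

511


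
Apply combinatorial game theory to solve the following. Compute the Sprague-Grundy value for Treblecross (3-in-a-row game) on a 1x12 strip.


Treblecross: place X on empty cells; 3-in-a-row wins.
Playing within two cells of an existing X lets the opponent win at once, so sensible play treats the cells i-2..i+2 around each X as dead. The player left with no safe cell loses, so this is a normal-play take-away game on strips of safe cells.
Placing X at cell i (0-indexed) of a strip of k safe cells leaves independent strips of sizes max(0, i-2) and max(0, k-i-3). Hence G(k) = mex{ G(max(0,i-2)) XOR G(max(0,k-i-3)) : 0 <= i < k }, with G(0) = 0.
G(1): splits (0,0):0^0=0 -> mex({0}) = 1
G(2): splits (0,0):0^0=0 -> mex({0}) = 1
G(3): splits (0,0):0^0=0 -> mex({0}) = 1
G(4): splits (0,1):0^1=1 (0,0):0^0=0 -> mex({0, 1}) = 2
G(5): splits (0,2):0^1=1 (0,1):0^1=1 (0,0):0^0=0 -> mex({0, 1}) = 2
G(6) = mex({1}) = 0
G(7) = mex({0, 1, 2}) = 3
G(8) = mex({0, 1, 2}) = 3
G(9) = mex({0, 2}) = 1
G(10) = mex({0, 2, 3}) = 1
G(11) = mex({0, 3}) = 1
G(12) = mex({1, 3}) = 0
Therefore G(12) = 0.

0


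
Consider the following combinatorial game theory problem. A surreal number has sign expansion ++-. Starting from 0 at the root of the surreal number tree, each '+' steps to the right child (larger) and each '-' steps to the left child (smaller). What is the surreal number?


Sign expansion: ++-
Rule: track bounds (lo, hi), initially (-inf, +inf). On '+', the current value becomes lo and we move to the simplest number in (value, hi): value + 1 if hi = +inf, otherwise the midpoint (value + hi)/2. On '-', the current value becomes hi and we move to value - 1 if lo = -inf, otherwise the midpoint (lo + value)/2.
Start at 0.
Step 1: sign = +, move right. Bounds: (0, +inf). Value = 1
Step 2: sign = +, move right. Bounds: (1, +inf). Value = 2
Step 3: sign = -, move left. Bounds: (1, 2). Value = 3/2
The surreal number with sign expansion ++- is 3/2.

3/2


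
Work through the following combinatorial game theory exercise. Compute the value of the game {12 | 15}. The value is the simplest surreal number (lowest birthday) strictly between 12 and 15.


Left options: {12}, max = 12
Right options: {15}, min = 15
All options are numbers and max(Left) < min(Right), so by the simplicity theorem the value is the simplest (earliest-born) number strictly between 12 and 15.
Integers 13 through 14 all lie strictly between 12 and 15.
Among integers, the simplest (lowest birthday = smallest |n|; 0 is born on day 0, +-n on day n) is 13.
No non-integer in the interval can be simpler: if x is a non-integer in the interval, then floor(x) or ceil(x) also lies in the interval (the interval contains an integer), and both are proper prefixes of x's sign expansion, i.e. born earlier. So the game value is 13.
Game value = 13

13


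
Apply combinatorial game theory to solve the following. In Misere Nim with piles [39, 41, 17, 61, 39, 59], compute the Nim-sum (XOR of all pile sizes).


We need the XOR (exclusive or) of all pile sizes.
After XOR-ing pile 1 (size 39): 0 XOR 39 = 39
After XOR-ing pile 2 (size 41): 39 XOR 41 = 14
After XOR-ing pile 3 (size 17): 14 XOR 17 = 31
After XOR-ing pile 4 (size 61): 31 XOR 61 = 34
After XOR-ing pile 5 (size 39): 34 XOR 39 = 5
After XOR-ing pile 6 (size 59): 5 XOR 59 = 62
The Nim-value of this position is 62.

62


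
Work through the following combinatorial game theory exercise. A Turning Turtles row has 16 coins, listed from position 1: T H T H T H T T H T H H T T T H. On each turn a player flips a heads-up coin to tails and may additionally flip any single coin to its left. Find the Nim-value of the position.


Coins: T H T H T H T T H T H H T T T H
Key fact: a single head at position k behaves exactly like a Nim heap of size k (turning it to T and optionally flipping a coin at j < k corresponds to moving the heap from k to j, or to 0), and heads combine as a disjunctive sum (two heads at the same place would cancel, matching j XOR j = 0). So the Nim-value is the XOR of the 1-indexed positions of the heads.
Face-up positions (1-indexed): [2, 4, 6, 9, 11, 12, 16]
XOR 0 with 2: 0 XOR 2 = 2
XOR 2 with 4: 2 XOR 4 = 6
XOR 6 with 6: 6 XOR 6 = 0
XOR 0 with 9: 0 XOR 9 = 9
XOR 9 with 11: 9 XOR 11 = 2
XOR 2 with 12: 2 XOR 12 = 14
XOR 14 with 16: 14 XOR 16 = 30
Nim-value = 30

30


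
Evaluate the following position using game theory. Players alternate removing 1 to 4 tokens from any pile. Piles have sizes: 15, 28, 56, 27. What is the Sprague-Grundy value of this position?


Subtraction set: {1, 2, 3, 4}
For this subtraction set, G(n) = n mod 5 (period = max + 1 = 5).
Pile 1 (size 15): G(15) = 15 mod 5 = 0
Pile 2 (size 28): G(28) = 28 mod 5 = 3
Pile 3 (size 56): G(56) = 56 mod 5 = 1
Pile 4 (size 27): G(27) = 27 mod 5 = 2
Total Grundy value = XOR of all: 0 XOR 3 XOR 1 XOR 2 = 0

0


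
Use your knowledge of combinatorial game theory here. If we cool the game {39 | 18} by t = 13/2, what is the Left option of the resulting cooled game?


Original game: {39 | 18} (a switch {a | b} with a > b).
Cooling by t (for t below the temperature (a - b)/2 = 21/2) taxes each move by t: {a | b} cooled by t is {a - t | b + t}.
Cooling amount: t = 13/2
Cooled Left option: 39 - 13/2 = 65/2
Cooled Right option: 18 + 13/2 = 49/2
Cooled game: {65/2 | 49/2}
Left option = 65/2

65/2


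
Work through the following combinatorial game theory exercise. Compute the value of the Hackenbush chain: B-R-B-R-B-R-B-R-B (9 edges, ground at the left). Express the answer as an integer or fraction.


Edges (from ground): B-R-B-R-B-R-B-R-B
By Berlekamp's sign-expansion rule, a Blue-Red Hackenbush stalk has the value of the surreal number whose sign sequence is the edge sequence with B -> + and R -> -.
Sign sequence: +-+-+-+-+
Trace the sign expansion in the surreal number tree, starting from 0:
Edge 1: B (sign +) -> bounds (0, +inf), value = 1
Edge 2: R (sign -) -> bounds (0, 1), value = 1/2
Edge 3: B (sign +) -> bounds (1/2, 1), value = 3/4
Edge 4: R (sign -) -> bounds (1/2, 3/4), value = 5/8
Edge 5: B (sign +) -> bounds (5/8, 3/4), value = 11/16
Edge 6: R (sign -) -> bounds (5/8, 11/16), value = 21/32
Edge 7: B (sign +) -> bounds (21/32, 11/16), value = 43/64
Edge 8: R (sign -) -> bounds (21/32, 43/64), value = 85/128
Edge 9: B (sign +) -> bounds (85/128, 43/64), value = 171/256
Game value = 171/256

171/256


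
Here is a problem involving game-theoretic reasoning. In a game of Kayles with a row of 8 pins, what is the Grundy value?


Kayles: a move removes 1 or 2 adjacent pins from a contiguous row.
Removing pins from a row of k leaves two independent rows (a, b) with a + b = k - 1 (one pin) or a + b = k - 2 (two pins); an end removal gives a = 0.
By Sprague-Grundy, G(k) = mex{ G(a) XOR G(b) } over all these splits. G(0) = 0.
G(1): splits (0,0):0^0=0 -> mex({0}) = 1
G(2): splits (0,1):0^1=1 (0,0):0^0=0 -> mex({0, 1}) = 2
G(3): splits (0,2):0^2=2 (1,1):1^1=0 (0,1):0^1=1 -> mex({0, 1, 2}) = 3
G(4): splits (0,3):0^3=3 (1,2):1^2=3 (0,2):0^2=2 (1,1):1^1=0 -> mex({0, 2, 3}) = 1
G(5): splits (0,4):0^1=1 (1,3):1^3=2 (2,2):2^2=0 (0,3):0^3=3 (1,2):1^2=3 -> mex({0, 1, 2, 3}) = 4
G(6) = mex({0, 1, 2, 4}) = 3
G(7) = mex({0, 1, 3, 4, 5}) = 2
G(8) = mex({0, 2, 3, 5, 6}) = 1
Therefore G(8) = 1.

1


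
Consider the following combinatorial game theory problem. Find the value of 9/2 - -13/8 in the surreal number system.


x = 9/2, y = -13/8
Converting to common denominator: 8
x = 36/8, y = -13/8
x - y = 9/2 - -13/8 = 49/8

49/8


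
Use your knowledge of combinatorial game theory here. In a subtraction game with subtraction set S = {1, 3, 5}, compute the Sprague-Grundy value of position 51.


The subtraction set is S = {1, 3, 5}.
G(k) = mex{ G(k - s) : s in S, s <= k }. We compute iteratively: G(0) = 0.
G(1) = mex({0}) = 1
G(2) = mex({1}) = 0
G(3) = mex({0}) = 1
G(4) = mex({1}) = 0
G(5) = mex({0}) = 1
G(6) = mex({1}) = 0
Observe that G(2)..G(6) = 0, 1, 0, 1, 0 repeats G(0)..G(4) = 0, 1, 0, 1, 0.
For k >= max(S) = 5, G(k) is determined by the previous 5 values G(k-5)..G(k-1); a window of 5 consecutive values has recurred shifted by 2, so by induction G(k + 2) = G(k) for all k >= 0: the sequence is periodic from the start with period 2.
One period: G(0..1) = 0, 1.
51 mod 2 = 1, so G(51) = G(1) = 1.

1


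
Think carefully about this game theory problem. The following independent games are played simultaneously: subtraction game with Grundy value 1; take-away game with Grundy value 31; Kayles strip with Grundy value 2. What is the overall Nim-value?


By the Sprague-Grundy theorem, the Grundy value of a sum of games is the XOR of individual Grundy values.
subtraction game: Grundy value = 1. Running XOR: 0 XOR 1 = 1
take-away game: Grundy value = 31. Running XOR: 1 XOR 31 = 30
Kayles strip: Grundy value = 2. Running XOR: 30 XOR 2 = 28
The combined Grundy value is 28.

28


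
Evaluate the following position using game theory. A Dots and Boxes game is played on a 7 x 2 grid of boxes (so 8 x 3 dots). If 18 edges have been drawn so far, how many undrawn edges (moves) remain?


Grid: 7 x 2 boxes, i.e. 8 rows and 3 columns of dots.
Horizontal edges: (rows + 1) * cols = 8 * 2 = 16
Vertical edges: rows * (cols + 1) = 7 * 3 = 21
Total edges: 16 + 21 = 37
Edges drawn: 18
Remaining: 37 - 18 = 19

19


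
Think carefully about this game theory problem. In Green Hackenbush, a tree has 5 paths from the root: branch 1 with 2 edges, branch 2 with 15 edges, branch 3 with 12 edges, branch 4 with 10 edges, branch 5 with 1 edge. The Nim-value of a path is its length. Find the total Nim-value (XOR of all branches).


The tree has 5 branches from the ground vertex.
In Green Hackenbush, the Nim-value of a simple path of length k is k.
Branch 1: length 2, Nim-value = 2
Branch 2: length 15, Nim-value = 15
Branch 3: length 12, Nim-value = 12
Branch 4: length 10, Nim-value = 10
Branch 5: length 1, Nim-value = 1
Total Nim-value = XOR of all branch values:
0 XOR 2 = 2
2 XOR 15 = 13
13 XOR 12 = 1
1 XOR 10 = 11
11 XOR 1 = 10
Nim-value of the tree = 10

10


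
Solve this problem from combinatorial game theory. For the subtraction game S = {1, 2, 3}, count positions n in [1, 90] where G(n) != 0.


Subtraction set S = {1, 2, 3}, so G(n) = n mod 4.
G(n) = 0 when n is a multiple of 4.
Multiples of 4 in [1, 90]: 22
N-positions (nonzero Grundy) = 90 - 22 = 68

68


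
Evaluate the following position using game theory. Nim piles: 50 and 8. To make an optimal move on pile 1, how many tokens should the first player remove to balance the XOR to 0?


Piles: 50 and 8
Current XOR: 50 XOR 8 = 58 (non-zero, so this is an N-position).
To make the XOR zero, we need to find a move that balances the piles.
For pile 1 (size 50): target = 50 XOR 58 = 8
We reduce pile 1 from 50 to 8.
Tokens removed: 50 - 8 = 42
Verification: 8 XOR 8 = 0

42


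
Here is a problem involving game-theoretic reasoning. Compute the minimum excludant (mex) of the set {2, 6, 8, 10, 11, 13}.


Set = {2, 6, 8, 10, 11, 13}
0 is NOT in the set. This is the mex.
mex = 0

0


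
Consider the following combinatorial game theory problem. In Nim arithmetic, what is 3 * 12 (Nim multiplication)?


Nim multiplication is bilinear over XOR: (u XOR v) * w = (u*w) XOR (v*w).
So we split each operand into its bit components and XOR the pairwise Nim products.
3 = 1 + 2 (as XOR of powers of 2).
12 = 4 + 8 (as XOR of powers of 2).
Using the standard Nim-product table on single bits:
  2*2 = 3,   2*4 = 8,   2*8 = 12,
  4*4 = 6,   4*8 = 11,  8*8 = 13,
and  1*x = x (identity), k*l = l*k (commutative).
Pairwise Nim products:
  1 * 4 = 4
  1 * 8 = 8
  2 * 4 = 8
  2 * 8 = 12
XOR them: 4 XOR 8 XOR 8 XOR 12 = 8.
Result: 3 * 12 = 8 (in Nim).

8


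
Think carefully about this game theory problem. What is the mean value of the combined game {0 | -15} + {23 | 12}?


G1 = {0 | -15}, G2 = {23 | 12}
Each is a switch {a | b} with numbers a > b; its mean value is (a + b)/2, and mean value is additive over game sums: m(G1 + G2) = m(G1) + m(G2).
Mean of G1 = (0 + (-15))/2 = -15/2 = -15/2
Mean of G2 = (23 + (12))/2 = 35/2 = 35/2
Mean of G1 + G2 = -15/2 + 35/2 = 10

10


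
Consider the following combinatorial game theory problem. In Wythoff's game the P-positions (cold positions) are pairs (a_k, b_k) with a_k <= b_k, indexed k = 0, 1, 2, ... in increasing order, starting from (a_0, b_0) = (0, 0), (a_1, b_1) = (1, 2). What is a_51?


By Wythoff's theorem, a_k = floor(k * phi) and b_k = floor(k * phi^2) = a_k + k, where phi = (1 + sqrt(5))/2 is the golden ratio.
phi = (1 + sqrt(5))/2 = 1.618034
k = 51
k * phi = 51 * 1.618034 = 82.519733
a_51 = floor(k * phi) = 82

82


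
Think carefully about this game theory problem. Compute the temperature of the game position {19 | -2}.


The game is {19 | -2}, a switch {a | b} with numbers a > b.
Cooling {a | b} by t gives {a - t | b + t}, which stops being hot when a - t = b + t, i.e. at t = (a - b)/2. So the temperature of a switch is (a - b)/2.
Temperature = (Left option - Right option) / 2
= (19 - (-2)) / 2
= 21 / 2
= 21/2

21/2


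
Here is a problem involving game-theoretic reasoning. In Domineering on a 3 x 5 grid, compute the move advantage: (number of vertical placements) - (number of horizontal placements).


Board is 3 x 5 (rows x cols).
Left (vertical) placements: (rows-1) * cols = 2 * 5 = 10
Right (horizontal) placements: rows * (cols-1) = 3 * 4 = 12
Advantage = Left - Right = 10 - 12 = -2

-2


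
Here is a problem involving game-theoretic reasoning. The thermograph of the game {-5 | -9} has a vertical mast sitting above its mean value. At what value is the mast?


Game = {-5 | -9}, a switch {a | b} with numbers a > b.
Its thermograph has left wall a - t and right wall b + t, which meet at t = (a - b)/2, where both equal (a + b)/2. So the mast (mean value) is at (a + b)/2.
Mean = (-5 + (-9))/2 = -14/2 = -7

-7
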